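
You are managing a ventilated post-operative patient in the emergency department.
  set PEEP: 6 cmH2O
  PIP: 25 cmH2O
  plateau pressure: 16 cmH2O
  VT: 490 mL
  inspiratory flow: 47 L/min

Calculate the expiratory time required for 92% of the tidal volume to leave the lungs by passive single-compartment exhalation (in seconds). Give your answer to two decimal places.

1.42

Flow: 47 L/min ÷ 60 = 0.7833 L/s.
R = (PIP − Pplat)/V̇ = (25 − 16) / 0.7833 = 9.0/0.7833 = 11.49 cmH2O·s/L.
C = Vt/(Pplat − PEEP) = 490.0 / (16 − 6) = 490.0/10.0 = 49.0 mL/cmH2O.
τ = R × C = 11.49 × 0.049 L/cmH2O = 0.563 s.
t = −τ·ln(1 − 0.92) = −0.563·ln(0.08) = 1.422 s.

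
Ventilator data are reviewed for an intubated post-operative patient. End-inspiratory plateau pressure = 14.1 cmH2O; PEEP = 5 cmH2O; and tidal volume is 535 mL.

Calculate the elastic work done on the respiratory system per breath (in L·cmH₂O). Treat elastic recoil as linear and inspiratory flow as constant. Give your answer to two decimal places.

2.43

Elastic work ≈ ½ × (Pplat − PEEP) × Vt = 0.5 × (14.1 − 5) × 0.535 L = 0.5 × 9.1 × 0.535 = 2.434 L·cmH2O.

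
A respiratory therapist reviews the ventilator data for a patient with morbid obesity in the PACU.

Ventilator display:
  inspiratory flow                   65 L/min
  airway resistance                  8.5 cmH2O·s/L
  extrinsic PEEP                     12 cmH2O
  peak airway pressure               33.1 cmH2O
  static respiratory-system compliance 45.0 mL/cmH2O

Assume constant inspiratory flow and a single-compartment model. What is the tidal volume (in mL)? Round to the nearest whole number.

Flow: 65 L/min ÷ 60 = 1.0833 L/s.
Equation of motion (constant flow): PIP = Vt/C + R·V̇ + PEEP.
Vt/C = PIP − R·V̇ − PEEP = 33.1 − 9.208 − 12 = 11.892 cmH2O.
Vt = C × 11.892 = 45.0 × 11.892 = 535.14 mL.

535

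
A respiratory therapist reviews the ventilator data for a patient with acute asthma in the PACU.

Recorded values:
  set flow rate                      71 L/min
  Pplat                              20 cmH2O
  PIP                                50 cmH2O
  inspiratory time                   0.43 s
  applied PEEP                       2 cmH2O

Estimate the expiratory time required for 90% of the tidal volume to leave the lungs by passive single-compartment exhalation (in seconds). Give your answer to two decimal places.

Flow: 71 L/min ÷ 60 = 1.1833 L/s.
Vt = flow × Ti = 1.1833 L/s × 0.43 s × 1000 mL/L = 508.82 mL.
R = (PIP − Pplat)/V̇ = (50 − 20) / 1.1833 = 30.0/1.1833 = 25.353 cmH2O·s/L.
C = Vt/(Pplat − PEEP) = 508.82 / (20 − 2) = 508.82/18.0 = 28.268 mL/cmH2O.
τ = R × C = 25.353 × 0.02827 L/cmH2O = 0.7167 s.
t = −τ·ln(1 − 0.90) = −0.7167·ln(0.1) = 1.65 s.

1.65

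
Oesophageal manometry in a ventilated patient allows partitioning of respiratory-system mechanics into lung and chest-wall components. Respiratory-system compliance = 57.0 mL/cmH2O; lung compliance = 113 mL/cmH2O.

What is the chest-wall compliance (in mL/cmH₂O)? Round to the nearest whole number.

115

1/Ccw = 1/Crs − 1/CL.
1/Ccw = 1/57.0 − 1/113 = 0.008694.
Ccw = 115.02 mL/cmH2O.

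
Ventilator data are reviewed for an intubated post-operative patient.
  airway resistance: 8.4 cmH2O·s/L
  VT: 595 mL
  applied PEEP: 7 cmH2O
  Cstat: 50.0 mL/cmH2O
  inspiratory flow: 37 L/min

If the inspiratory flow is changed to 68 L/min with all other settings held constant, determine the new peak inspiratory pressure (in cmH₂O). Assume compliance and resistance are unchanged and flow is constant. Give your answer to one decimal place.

Flow: 37 L/min ÷ 60 = 0.6167 L/s.
New flow: 68 L/min ÷ 60 = 1.1333 L/s.
PIP = Vt/C + R·V̇ + PEEP (constant-flow equation of motion).
Only the resistive term changes: ΔPIP = R × ΔV̇ = 8.4 × (1.1333 − 0.6167) = 8.4 × 0.5166 = 4.339 cmH2O.
Original PIP = 595/50.0 + 8.4×0.6167 + 7 = 24.08 cmH2O; new PIP = 24.08 + (4.339) = 28.419 cmH2O.

28.4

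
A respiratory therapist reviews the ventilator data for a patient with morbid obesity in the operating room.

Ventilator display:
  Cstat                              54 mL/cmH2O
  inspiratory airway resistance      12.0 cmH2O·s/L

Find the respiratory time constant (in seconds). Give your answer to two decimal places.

τ = R × C = 12.0 × 54 mL/cmH2O = 12.0 × 0.054 L/cmH2O = 0.648 s.

0.65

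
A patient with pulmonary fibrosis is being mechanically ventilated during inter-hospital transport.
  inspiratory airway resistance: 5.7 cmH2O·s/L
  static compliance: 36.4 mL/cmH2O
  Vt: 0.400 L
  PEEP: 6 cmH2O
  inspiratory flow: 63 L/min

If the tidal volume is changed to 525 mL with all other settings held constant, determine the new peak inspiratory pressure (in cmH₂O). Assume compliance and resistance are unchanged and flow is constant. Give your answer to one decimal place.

Flow: 63 L/min ÷ 60 = 1.05 L/s.
PIP = Vt/C + R·V̇ + PEEP (constant-flow equation of motion).
Only the elastic term changes: ΔPIP = ΔVt / C = (525 − 400) / 36.4 = 3.434 cmH2O.
Original PIP = 400/36.4 + 5.7×1.05 + 6 = 22.974 cmH2O; new PIP = 22.974 + (3.434) = 26.408 cmH2O.

26.4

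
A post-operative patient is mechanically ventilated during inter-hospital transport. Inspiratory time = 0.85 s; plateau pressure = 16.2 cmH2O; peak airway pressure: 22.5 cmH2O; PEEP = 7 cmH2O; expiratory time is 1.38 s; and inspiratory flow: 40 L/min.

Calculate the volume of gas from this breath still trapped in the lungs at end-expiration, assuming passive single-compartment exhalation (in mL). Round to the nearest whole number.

53

Flow: 40 L/min ÷ 60 = 0.6667 L/s.
Vt = flow × Ti = 0.6667 L/s × 0.85 s × 1000 mL/L = 566.7 mL.
R = (PIP − Pplat)/V̇ = (22.5 − 16.2) / 0.6667 = 6.3/0.6667 = 9.45 cmH2O·s/L.
C = Vt/(Pplat − PEEP) = 566.7 / (16.2 − 7) = 566.7/9.2 = 61.598 mL/cmH2O.
τ = R × C = 9.45 × 0.0616 L/cmH2O = 0.5821 s.
Fraction remaining = e^(−Te/τ) = e^(−1.38/0.5821) = 0.09341.
Trapped volume = 566.7 × 0.09341 = 52.935 mL.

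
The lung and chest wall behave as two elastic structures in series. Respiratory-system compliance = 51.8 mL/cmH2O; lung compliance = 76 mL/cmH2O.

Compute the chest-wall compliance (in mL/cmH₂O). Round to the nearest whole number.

1/Ccw = 1/Crs − 1/CL.
1/Ccw = 1/51.8 − 1/76 = 0.006147.
Ccw = 162.68 mL/cmH2O.

163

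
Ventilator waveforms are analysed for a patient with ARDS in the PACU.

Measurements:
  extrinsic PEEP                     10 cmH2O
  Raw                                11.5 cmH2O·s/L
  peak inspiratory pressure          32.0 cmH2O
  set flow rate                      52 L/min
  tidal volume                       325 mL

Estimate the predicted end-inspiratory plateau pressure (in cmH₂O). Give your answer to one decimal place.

22.0

Flow: 52 L/min ÷ 60 = 0.8667 L/s.
Pplat = PIP − Raw × flow = 32.0 − 11.5 × 0.8667 = 32.0 − 9.967 = 22.033 cmH2O.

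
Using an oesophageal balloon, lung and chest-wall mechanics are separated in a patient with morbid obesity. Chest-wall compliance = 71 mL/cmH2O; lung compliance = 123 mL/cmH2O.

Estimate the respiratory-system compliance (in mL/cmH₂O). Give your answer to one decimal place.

Lung and chest wall are elastances in series: 1/Crs = 1/CL + 1/Ccw.
1/Crs = 1/123 + 1/71 = 0.02221.
Crs = 45.025 mL/cmH2O.

45.0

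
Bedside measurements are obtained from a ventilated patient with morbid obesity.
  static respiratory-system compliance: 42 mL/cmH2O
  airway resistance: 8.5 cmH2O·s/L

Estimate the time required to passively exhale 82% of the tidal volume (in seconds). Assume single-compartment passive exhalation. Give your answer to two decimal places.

τ = R × C = 8.5 × 42 mL/cmH2O = 8.5 × 0.042 L/cmH2O = 0.357 s.
Exhaled fraction f = 1 − e^(−t/τ) → t = −τ·ln(1 − f) = −0.357·ln(0.18) = 0.6122 s.

0.61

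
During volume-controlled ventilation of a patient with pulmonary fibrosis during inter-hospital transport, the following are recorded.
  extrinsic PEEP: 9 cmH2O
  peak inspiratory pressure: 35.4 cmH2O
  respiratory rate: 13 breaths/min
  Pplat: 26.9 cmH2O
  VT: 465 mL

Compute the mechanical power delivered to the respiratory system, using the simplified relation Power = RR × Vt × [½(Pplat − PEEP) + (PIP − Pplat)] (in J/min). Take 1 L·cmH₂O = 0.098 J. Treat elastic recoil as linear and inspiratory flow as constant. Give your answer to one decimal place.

Per-breath work = Vt × [½(Pplat−PEEP) + (PIP−Pplat)] = 0.465 × [0.5×17.9 + 8.5] = 0.465 × 17.45 = 8.114 L·cmH2O.
Power = 13 × 8.114 = 105.48 L·cmH2O/min.
× 0.098 J/(L·cmH2O) → 10.337 J/min.

10.3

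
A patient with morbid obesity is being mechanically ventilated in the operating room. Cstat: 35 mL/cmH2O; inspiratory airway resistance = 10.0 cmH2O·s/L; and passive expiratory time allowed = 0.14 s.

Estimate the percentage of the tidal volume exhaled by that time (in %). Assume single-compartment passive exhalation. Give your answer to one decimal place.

τ = R × C = 10.0 × 35 mL/cmH2O = 10.0 × 0.035 L/cmH2O = 0.35 s.
Passive exhalation: V(t)/V₀ = e^(−t/τ) = e^(−0.14/0.35) = 0.6703.
Fraction exhaled = 1 − 0.6703 = 0.3297 → 32.97%.

33.0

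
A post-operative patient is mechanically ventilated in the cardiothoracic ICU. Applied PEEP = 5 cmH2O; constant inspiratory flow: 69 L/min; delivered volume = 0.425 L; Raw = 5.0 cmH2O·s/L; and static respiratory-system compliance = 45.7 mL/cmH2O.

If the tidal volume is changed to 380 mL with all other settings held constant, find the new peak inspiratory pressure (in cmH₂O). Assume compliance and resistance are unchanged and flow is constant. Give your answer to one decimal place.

19.1

Flow: 69 L/min ÷ 60 = 1.15 L/s.
PIP = Vt/C + R·V̇ + PEEP (constant-flow equation of motion).
Only the elastic term changes: ΔPIP = ΔVt / C = (380 − 425) / 45.7 = -0.9847 cmH2O.
Original PIP = 425/45.7 + 5.0×1.15 + 5 = 20.05 cmH2O; new PIP = 20.05 + (-0.9847) = 19.065 cmH2O.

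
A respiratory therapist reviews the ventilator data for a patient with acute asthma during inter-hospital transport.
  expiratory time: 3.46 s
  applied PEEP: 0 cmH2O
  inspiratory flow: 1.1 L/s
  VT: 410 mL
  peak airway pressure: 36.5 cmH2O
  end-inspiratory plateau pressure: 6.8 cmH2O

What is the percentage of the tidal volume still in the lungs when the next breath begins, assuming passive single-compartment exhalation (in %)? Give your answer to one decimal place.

11.9

R = (PIP − Pplat)/V̇ = (36.5 − 6.8) / 1.1 = 29.7/1.1 = 27.0 cmH2O·s/L.
C = Vt/(Pplat − PEEP) = 410.0 / (6.8 − 0) = 410.0/6.8 = 60.294 mL/cmH2O.
τ = R × C = 27.0 × 0.06029 L/cmH2O = 1.628 s.
Fraction remaining at end-expiration = e^(−Te/τ) = e^(−3.46/1.628) = 0.1194 → 11.94%.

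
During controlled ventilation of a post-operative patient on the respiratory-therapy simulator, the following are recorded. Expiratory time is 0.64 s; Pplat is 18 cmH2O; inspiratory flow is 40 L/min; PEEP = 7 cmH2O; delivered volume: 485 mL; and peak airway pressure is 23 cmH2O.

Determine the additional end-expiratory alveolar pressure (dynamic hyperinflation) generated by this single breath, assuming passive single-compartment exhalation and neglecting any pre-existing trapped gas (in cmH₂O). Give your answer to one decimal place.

1.6

Flow: 40 L/min ÷ 60 = 0.6667 L/s.
R = (PIP − Pplat)/V̇ = (23 − 18) / 0.6667 = 5.0/0.6667 = 7.5 cmH2O·s/L.
C = Vt/(Pplat − PEEP) = 485.0 / (18 − 7) = 485.0/11.0 = 44.091 mL/cmH2O.
τ = R × C = 7.5 × 0.04409 L/cmH2O = 0.3307 s.
Fraction remaining = e^(−Te/τ) = e^(−0.64/0.3307) = 0.1444; trapped volume = 485.0 × 0.1444 = 70.034 mL.
Additional alveolar pressure from trapping ≈ V_trapped / C = 70.034 / 44.091 = 1.588 cmH2O.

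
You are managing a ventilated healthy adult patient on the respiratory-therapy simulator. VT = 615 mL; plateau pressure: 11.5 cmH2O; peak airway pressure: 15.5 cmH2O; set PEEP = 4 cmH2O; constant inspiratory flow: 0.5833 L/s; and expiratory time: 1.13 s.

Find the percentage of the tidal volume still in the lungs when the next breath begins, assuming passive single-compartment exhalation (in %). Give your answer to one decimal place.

R = (PIP − Pplat)/V̇ = (15.5 − 11.5) / 0.5833 = 4.0/0.5833 = 6.858 cmH2O·s/L.
C = Vt/(Pplat − PEEP) = 615.0 / (11.5 − 4) = 615.0/7.5 = 82.0 mL/cmH2O.
τ = R × C = 6.858 × 0.082 L/cmH2O = 0.5624 s.
Fraction remaining at end-expiration = e^(−Te/τ) = e^(−1.13/0.5624) = 0.1341 → 13.41%.

13.4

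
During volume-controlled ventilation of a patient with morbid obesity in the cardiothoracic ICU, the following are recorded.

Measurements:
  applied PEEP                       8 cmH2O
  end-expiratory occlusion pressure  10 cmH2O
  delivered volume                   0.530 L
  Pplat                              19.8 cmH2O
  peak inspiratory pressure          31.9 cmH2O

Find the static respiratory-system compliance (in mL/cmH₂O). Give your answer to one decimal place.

54.1

End-expiratory occlusion gives total PEEP = 10 cmH2O (intrinsic PEEP = 10 − 8 = 2). Use total PEEP for the elastic gradient.
Cstat = Vt / (Pplat − PEEPtotal) = 530 / (19.8 − 10) = 530 / 9.8 = 54.082 mL/cmH2O.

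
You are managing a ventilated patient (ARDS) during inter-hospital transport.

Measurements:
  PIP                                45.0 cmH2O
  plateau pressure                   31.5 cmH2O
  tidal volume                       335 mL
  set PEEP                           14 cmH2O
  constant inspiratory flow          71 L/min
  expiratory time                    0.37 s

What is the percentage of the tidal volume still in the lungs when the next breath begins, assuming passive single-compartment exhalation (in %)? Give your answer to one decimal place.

18.4

Flow: 71 L/min ÷ 60 = 1.1833 L/s.
R = (PIP − Pplat)/V̇ = (45.0 − 31.5) / 1.1833 = 13.5/1.1833 = 11.409 cmH2O·s/L.
C = Vt/(Pplat − PEEP) = 335.0 / (31.5 − 14) = 335.0/17.5 = 19.143 mL/cmH2O.
τ = R × C = 11.409 × 0.01914 L/cmH2O = 0.2184 s.
Fraction remaining at end-expiration = e^(−Te/τ) = e^(−0.37/0.2184) = 0.1838 → 18.38%.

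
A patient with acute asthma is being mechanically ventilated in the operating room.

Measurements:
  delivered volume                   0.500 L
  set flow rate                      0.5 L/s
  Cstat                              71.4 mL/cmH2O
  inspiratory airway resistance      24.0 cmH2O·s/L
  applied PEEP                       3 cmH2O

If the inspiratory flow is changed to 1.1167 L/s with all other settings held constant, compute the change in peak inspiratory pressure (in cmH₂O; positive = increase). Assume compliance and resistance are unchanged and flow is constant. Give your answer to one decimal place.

PIP = Vt/C + R·V̇ + PEEP (constant-flow equation of motion).
Only the resistive term changes: ΔPIP = R × ΔV̇ = 24.0 × (1.1167 − 0.5) = 24.0 × 0.6167 = 14.801 cmH2O.

14.8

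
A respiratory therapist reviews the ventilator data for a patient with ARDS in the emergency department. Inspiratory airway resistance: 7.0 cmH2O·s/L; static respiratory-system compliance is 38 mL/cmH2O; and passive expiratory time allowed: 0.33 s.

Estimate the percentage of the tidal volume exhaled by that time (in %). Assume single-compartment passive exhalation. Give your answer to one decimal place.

71.1

τ = R × C = 7.0 × 38 mL/cmH2O = 7.0 × 0.038 L/cmH2O = 0.266 s.
Passive exhalation: V(t)/V₀ = e^(−t/τ) = e^(−0.33/0.266) = 0.2892.
Fraction exhaled = 1 − 0.2892 = 0.7108 → 71.08%.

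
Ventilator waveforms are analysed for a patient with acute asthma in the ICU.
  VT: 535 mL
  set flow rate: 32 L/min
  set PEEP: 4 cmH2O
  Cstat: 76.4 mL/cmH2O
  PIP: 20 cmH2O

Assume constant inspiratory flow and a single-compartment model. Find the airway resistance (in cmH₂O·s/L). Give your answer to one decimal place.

16.9

Flow: 32 L/min ÷ 60 = 0.5333 L/s.
Equation of motion (constant flow): PIP = Vt/C + R·V̇ + PEEP.
R·V̇ = PIP − Vt/C − PEEP = 20 − 535/76.4 − 4 = 20 − 7.003 − 4 = 8.997 cmH2O.
R = 8.997 / 0.5333 = 16.87 cmH2O·s/L.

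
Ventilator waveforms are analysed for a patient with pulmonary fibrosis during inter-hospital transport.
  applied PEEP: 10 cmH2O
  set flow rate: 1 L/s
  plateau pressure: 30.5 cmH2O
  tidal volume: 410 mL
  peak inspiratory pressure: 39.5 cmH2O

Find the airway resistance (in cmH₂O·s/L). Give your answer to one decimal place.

Raw = (PIP − Pplat) / flow = (39.5 − 30.5) / 1 = 9.0 / 1 = 9.0 cmH2O·s/L.

9.0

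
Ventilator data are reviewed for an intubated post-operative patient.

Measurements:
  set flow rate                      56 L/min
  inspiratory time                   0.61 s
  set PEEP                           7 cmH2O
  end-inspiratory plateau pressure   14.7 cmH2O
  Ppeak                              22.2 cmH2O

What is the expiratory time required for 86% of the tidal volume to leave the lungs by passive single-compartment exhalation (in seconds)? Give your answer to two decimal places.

1.17

Flow: 56 L/min ÷ 60 = 0.9333 L/s.
Vt = flow × Ti = 0.9333 L/s × 0.61 s × 1000 mL/L = 569.31 mL.
R = (PIP − Pplat)/V̇ = (22.2 − 14.7) / 0.9333 = 7.5/0.9333 = 8.036 cmH2O·s/L.
C = Vt/(Pplat − PEEP) = 569.31 / (14.7 − 7) = 569.31/7.7 = 73.936 mL/cmH2O.
τ = R × C = 8.036 × 0.07394 L/cmH2O = 0.5942 s.
t = −τ·ln(1 − 0.86) = −0.5942·ln(0.14) = 1.168 s.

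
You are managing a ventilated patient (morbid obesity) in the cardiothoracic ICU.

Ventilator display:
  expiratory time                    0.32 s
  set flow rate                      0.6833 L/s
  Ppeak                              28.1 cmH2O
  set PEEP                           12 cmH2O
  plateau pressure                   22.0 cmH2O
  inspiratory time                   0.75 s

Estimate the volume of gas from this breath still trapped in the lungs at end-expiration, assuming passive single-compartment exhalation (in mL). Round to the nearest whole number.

Vt = flow × Ti = 0.6833 L/s × 0.75 s × 1000 mL/L = 512.48 mL.
R = (PIP − Pplat)/V̇ = (28.1 − 22.0) / 0.6833 = 6.1/0.6833 = 8.927 cmH2O·s/L.
C = Vt/(Pplat − PEEP) = 512.48 / (22.0 − 12) = 512.48/10.0 = 51.248 mL/cmH2O.
τ = R × C = 8.927 × 0.05125 L/cmH2O = 0.4575 s.
Fraction remaining = e^(−Te/τ) = e^(−0.32/0.4575) = 0.4969.
Trapped volume = 512.48 × 0.4969 = 254.65 mL.

255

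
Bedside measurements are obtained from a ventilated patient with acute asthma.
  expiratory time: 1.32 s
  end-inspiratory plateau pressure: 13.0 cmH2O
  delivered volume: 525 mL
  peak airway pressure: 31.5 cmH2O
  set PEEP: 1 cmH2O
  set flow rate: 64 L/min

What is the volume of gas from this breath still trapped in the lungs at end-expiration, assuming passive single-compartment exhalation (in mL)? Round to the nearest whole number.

92

Flow: 64 L/min ÷ 60 = 1.0667 L/s.
R = (PIP − Pplat)/V̇ = (31.5 − 13.0) / 1.0667 = 18.5/1.0667 = 17.343 cmH2O·s/L.
C = Vt/(Pplat − PEEP) = 525.0 / (13.0 − 1) = 525.0/12.0 = 43.75 mL/cmH2O.
τ = R × C = 17.343 × 0.04375 L/cmH2O = 0.7588 s.
Fraction remaining = e^(−Te/τ) = e^(−1.32/0.7588) = 0.1756.
Trapped volume = 525.0 × 0.1756 = 92.19 mL.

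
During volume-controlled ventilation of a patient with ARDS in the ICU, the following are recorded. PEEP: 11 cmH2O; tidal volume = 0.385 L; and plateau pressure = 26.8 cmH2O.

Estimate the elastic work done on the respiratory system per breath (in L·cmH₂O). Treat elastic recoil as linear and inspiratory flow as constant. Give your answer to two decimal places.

3.04

Elastic work ≈ ½ × (Pplat − PEEP) × Vt = 0.5 × (26.8 − 11) × 0.385 L = 0.5 × 15.8 × 0.385 = 3.042 L·cmH2O.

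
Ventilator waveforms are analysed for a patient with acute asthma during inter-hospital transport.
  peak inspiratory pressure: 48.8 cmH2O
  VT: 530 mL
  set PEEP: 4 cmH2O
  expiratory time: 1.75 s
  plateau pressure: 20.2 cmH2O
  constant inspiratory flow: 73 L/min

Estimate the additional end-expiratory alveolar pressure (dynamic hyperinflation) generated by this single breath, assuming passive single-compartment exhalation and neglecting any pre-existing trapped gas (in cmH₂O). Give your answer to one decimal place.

Flow: 73 L/min ÷ 60 = 1.2167 L/s.
R = (PIP − Pplat)/V̇ = (48.8 − 20.2) / 1.2167 = 28.6/1.2167 = 23.506 cmH2O·s/L.
C = Vt/(Pplat − PEEP) = 530.0 / (20.2 − 4) = 530.0/16.2 = 32.716 mL/cmH2O.
τ = R × C = 23.506 × 0.03272 L/cmH2O = 0.7691 s.
Fraction remaining = e^(−Te/τ) = e^(−1.75/0.7691) = 0.1028; trapped volume = 530.0 × 0.1028 = 54.484 mL.
Additional alveolar pressure from trapping ≈ V_trapped / C = 54.484 / 32.716 = 1.665 cmH2O.

1.7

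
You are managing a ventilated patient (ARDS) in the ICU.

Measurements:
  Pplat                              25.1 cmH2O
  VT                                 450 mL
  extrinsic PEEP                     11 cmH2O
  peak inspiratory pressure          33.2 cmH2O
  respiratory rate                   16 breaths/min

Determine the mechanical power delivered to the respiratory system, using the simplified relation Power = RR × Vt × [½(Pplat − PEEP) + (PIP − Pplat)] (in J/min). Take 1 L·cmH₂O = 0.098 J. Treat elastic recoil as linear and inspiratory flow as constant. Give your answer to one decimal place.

Per-breath work = Vt × [½(Pplat−PEEP) + (PIP−Pplat)] = 0.450 × [0.5×14.1 + 8.1] = 0.450 × 15.15 = 6.818 L·cmH2O.
Power = 16 × 6.818 = 109.09 L·cmH2O/min.
× 0.098 J/(L·cmH2O) → 10.691 J/min.

10.7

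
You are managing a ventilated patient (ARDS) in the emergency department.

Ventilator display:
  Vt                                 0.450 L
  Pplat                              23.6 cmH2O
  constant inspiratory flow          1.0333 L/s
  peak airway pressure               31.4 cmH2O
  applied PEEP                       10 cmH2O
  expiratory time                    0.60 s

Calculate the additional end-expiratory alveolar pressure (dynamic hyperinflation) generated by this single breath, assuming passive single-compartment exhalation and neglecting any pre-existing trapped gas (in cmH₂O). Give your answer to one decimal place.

R = (PIP − Pplat)/V̇ = (31.4 − 23.6) / 1.0333 = 7.8/1.0333 = 7.549 cmH2O·s/L.
C = Vt/(Pplat − PEEP) = 450.0 / (23.6 − 10) = 450.0/13.6 = 33.088 mL/cmH2O.
τ = R × C = 7.549 × 0.03309 L/cmH2O = 0.2498 s.
Fraction remaining = e^(−Te/τ) = e^(−0.60/0.2498) = 0.09054; trapped volume = 450.0 × 0.09054 = 40.743 mL.
Additional alveolar pressure from trapping ≈ V_trapped / C = 40.743 / 33.088 = 1.231 cmH2O.

1.2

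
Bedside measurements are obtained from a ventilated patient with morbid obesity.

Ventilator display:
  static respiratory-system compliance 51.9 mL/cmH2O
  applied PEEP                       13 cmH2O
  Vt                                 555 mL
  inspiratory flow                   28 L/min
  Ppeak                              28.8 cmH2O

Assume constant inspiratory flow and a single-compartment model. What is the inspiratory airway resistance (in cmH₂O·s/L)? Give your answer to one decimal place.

10.9

Flow: 28 L/min ÷ 60 = 0.4667 L/s.
Equation of motion (constant flow): PIP = Vt/C + R·V̇ + PEEP.
R·V̇ = PIP − Vt/C − PEEP = 28.8 − 555/51.9 − 13 = 28.8 − 10.694 − 13 = 5.106 cmH2O.
R = 5.106 / 0.4667 = 10.941 cmH2O·s/L.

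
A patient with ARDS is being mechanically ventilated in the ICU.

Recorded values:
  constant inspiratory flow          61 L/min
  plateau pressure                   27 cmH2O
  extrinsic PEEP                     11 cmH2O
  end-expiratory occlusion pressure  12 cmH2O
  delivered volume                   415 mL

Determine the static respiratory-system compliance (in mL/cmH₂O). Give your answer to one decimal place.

27.7

End-expiratory occlusion gives total PEEP = 12 cmH2O (intrinsic PEEP = 12 − 11 = 1). Use total PEEP for the elastic gradient.
Cstat = Vt / (Pplat − PEEPtotal) = 415 / (27 − 12) = 415 / 15.0 = 27.667 mL/cmH2O.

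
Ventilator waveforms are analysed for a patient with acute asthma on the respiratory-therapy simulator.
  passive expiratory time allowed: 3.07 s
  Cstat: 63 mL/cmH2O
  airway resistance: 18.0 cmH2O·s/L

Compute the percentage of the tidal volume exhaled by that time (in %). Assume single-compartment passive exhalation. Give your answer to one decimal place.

τ = R × C = 18.0 × 63 mL/cmH2O = 18.0 × 0.063 L/cmH2O = 1.134 s.
Passive exhalation: V(t)/V₀ = e^(−t/τ) = e^(−3.07/1.134) = 0.06672.
Fraction exhaled = 1 − 0.06672 = 0.9333 → 93.33%.

93.3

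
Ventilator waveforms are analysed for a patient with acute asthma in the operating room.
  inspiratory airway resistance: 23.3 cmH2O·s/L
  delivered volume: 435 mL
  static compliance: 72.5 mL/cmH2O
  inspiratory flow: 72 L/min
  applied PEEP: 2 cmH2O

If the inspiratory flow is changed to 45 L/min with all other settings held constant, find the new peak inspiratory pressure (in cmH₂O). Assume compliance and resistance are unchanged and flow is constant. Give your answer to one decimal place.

25.5

Flow: 72 L/min ÷ 60 = 1.2 L/s.
New flow: 45 L/min ÷ 60 = 0.75 L/s.
PIP = Vt/C + R·V̇ + PEEP (constant-flow equation of motion).
Only the resistive term changes: ΔPIP = R × ΔV̇ = 23.3 × (0.75 − 1.2) = 23.3 × -0.45 = -10.485 cmH2O.
Original PIP = 435/72.5 + 23.3×1.2 + 2 = 35.96 cmH2O; new PIP = 35.96 + (-10.485) = 25.475 cmH2O.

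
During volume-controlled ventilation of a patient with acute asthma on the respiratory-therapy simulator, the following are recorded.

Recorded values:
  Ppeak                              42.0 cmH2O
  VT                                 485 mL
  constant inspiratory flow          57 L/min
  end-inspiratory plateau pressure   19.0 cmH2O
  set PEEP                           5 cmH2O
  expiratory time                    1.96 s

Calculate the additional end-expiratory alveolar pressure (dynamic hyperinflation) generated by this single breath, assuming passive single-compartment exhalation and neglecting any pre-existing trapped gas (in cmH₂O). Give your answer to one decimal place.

Flow: 57 L/min ÷ 60 = 0.95 L/s.
R = (PIP − Pplat)/V̇ = (42.0 − 19.0) / 0.95 = 23.0/0.95 = 24.211 cmH2O·s/L.
C = Vt/(Pplat − PEEP) = 485.0 / (19.0 − 5) = 485.0/14.0 = 34.643 mL/cmH2O.
τ = R × C = 24.211 × 0.03464 L/cmH2O = 0.8387 s.
Fraction remaining = e^(−Te/τ) = e^(−1.96/0.8387) = 0.09662; trapped volume = 485.0 × 0.09662 = 46.861 mL.
Additional alveolar pressure from trapping ≈ V_trapped / C = 46.861 / 34.643 = 1.353 cmH2O.

1.4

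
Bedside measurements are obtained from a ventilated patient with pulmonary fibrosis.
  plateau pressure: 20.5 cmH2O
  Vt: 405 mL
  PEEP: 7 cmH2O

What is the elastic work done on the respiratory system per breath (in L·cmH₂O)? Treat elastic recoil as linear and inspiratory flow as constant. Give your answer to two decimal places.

Elastic work ≈ ½ × (Pplat − PEEP) × Vt = 0.5 × (20.5 − 7) × 0.405 L = 0.5 × 13.5 × 0.405 = 2.734 L·cmH2O.

2.73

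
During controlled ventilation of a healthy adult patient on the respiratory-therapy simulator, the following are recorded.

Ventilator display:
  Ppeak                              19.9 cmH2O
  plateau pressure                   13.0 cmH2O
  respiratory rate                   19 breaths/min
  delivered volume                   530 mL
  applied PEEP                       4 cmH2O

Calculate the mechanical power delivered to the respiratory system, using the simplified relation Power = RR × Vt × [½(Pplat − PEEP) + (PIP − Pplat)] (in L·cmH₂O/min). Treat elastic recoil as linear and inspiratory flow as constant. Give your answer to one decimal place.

114.8

Per-breath work = Vt × [½(Pplat−PEEP) + (PIP−Pplat)] = 0.530 × [0.5×9.0 + 6.9] = 0.530 × 11.4 = 6.042 L·cmH2O.
Power = 19 × 6.042 = 114.8 L·cmH2O/min.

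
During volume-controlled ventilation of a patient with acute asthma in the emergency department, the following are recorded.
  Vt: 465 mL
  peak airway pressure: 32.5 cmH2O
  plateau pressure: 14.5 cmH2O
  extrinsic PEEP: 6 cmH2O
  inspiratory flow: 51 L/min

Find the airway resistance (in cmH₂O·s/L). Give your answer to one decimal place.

21.2

Flow: 51 L/min ÷ 60 = 0.85 L/s.
Raw = (PIP − Pplat) / flow = (32.5 − 14.5) / 0.85 = 18.0 / 0.85 = 21.176 cmH2O·s/L.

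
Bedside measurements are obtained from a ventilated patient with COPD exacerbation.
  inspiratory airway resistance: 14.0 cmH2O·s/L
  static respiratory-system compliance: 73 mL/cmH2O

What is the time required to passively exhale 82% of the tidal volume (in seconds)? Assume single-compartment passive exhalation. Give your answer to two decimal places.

τ = R × C = 14.0 × 73 mL/cmH2O = 14.0 × 0.073 L/cmH2O = 1.022 s.
Exhaled fraction f = 1 − e^(−t/τ) → t = −τ·ln(1 − f) = −1.022·ln(0.18) = 1.753 s.

1.75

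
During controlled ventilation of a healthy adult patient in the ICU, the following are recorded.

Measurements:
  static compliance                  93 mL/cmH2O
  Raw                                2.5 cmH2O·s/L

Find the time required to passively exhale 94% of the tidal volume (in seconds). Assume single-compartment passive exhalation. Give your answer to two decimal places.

τ = R × C = 2.5 × 93 mL/cmH2O = 2.5 × 0.093 L/cmH2O = 0.2325 s.
Exhaled fraction f = 1 − e^(−t/τ) → t = −τ·ln(1 − f) = −0.2325·ln(0.06) = 0.6541 s.

0.65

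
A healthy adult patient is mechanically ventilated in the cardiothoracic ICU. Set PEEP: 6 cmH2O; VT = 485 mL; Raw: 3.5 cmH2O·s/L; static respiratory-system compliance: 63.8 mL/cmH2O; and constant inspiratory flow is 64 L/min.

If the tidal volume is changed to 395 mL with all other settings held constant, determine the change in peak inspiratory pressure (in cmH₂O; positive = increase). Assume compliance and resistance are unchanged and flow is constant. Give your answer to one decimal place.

PIP = Vt/C + R·V̇ + PEEP (constant-flow equation of motion).
Only the elastic term changes: ΔPIP = ΔVt / C = (395 − 485) / 63.8 = -1.411 cmH2O.

-1.4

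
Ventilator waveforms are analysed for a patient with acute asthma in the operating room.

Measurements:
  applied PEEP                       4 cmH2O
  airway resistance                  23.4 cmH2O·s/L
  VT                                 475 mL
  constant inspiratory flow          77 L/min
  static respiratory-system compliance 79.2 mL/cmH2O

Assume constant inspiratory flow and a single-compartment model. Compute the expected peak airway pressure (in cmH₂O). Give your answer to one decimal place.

40.0

Flow: 77 L/min ÷ 60 = 1.2833 L/s.
Equation of motion (constant flow): PIP = Vt/C + R·V̇ + PEEP.
PIP = 475/79.2 + 23.4×1.2833 + 4 = 5.997 + 30.029 + 4 = 40.026 cmH2O.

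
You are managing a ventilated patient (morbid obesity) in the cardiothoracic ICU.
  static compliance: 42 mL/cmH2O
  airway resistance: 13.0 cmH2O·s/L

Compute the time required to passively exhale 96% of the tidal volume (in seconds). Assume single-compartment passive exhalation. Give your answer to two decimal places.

τ = R × C = 13.0 × 42 mL/cmH2O = 13.0 × 0.042 L/cmH2O = 0.546 s.
Exhaled fraction f = 1 − e^(−t/τ) → t = −τ·ln(1 − f) = −0.546·ln(0.04) = 1.758 s.

1.76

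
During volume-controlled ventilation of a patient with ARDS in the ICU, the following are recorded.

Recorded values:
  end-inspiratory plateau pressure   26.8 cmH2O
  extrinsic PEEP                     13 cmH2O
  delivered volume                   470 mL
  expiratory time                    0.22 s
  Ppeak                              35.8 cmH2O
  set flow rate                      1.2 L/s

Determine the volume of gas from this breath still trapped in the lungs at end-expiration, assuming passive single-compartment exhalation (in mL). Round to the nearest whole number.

R = (PIP − Pplat)/V̇ = (35.8 − 26.8) / 1.2 = 9.0/1.2 = 7.5 cmH2O·s/L.
C = Vt/(Pplat − PEEP) = 470.0 / (26.8 − 13) = 470.0/13.8 = 34.058 mL/cmH2O.
τ = R × C = 7.5 × 0.03406 L/cmH2O = 0.2555 s.
Fraction remaining = e^(−Te/τ) = e^(−0.22/0.2555) = 0.4227.
Trapped volume = 470.0 × 0.4227 = 198.67 mL.

199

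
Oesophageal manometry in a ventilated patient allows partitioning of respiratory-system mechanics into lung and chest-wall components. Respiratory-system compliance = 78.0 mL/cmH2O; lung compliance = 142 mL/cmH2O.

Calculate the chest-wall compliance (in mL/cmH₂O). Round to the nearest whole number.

173

1/Ccw = 1/Crs − 1/CL.
1/Ccw = 1/78.0 − 1/142 = 0.005778.
Ccw = 173.07 mL/cmH2O.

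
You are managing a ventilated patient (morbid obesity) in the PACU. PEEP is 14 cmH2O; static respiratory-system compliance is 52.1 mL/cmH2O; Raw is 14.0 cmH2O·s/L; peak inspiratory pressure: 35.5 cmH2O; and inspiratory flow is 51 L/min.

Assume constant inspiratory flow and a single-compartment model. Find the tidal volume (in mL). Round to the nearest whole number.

500

Flow: 51 L/min ÷ 60 = 0.85 L/s.
Equation of motion (constant flow): PIP = Vt/C + R·V̇ + PEEP.
Vt/C = PIP − R·V̇ − PEEP = 35.5 − 11.9 − 14 = 9.6 cmH2O.
Vt = C × 9.6 = 52.1 × 9.6 = 500.16 mL.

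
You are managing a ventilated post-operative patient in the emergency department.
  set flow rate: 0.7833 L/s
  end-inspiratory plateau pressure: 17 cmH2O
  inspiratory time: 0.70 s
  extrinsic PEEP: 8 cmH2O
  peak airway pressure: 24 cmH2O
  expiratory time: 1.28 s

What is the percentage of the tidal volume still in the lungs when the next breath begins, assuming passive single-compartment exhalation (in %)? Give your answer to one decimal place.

9.5

Vt = flow × Ti = 0.7833 L/s × 0.70 s × 1000 mL/L = 548.31 mL.
R = (PIP − Pplat)/V̇ = (24 − 17) / 0.7833 = 7.0/0.7833 = 8.937 cmH2O·s/L.
C = Vt/(Pplat − PEEP) = 548.31 / (17 − 8) = 548.31/9.0 = 60.923 mL/cmH2O.
τ = R × C = 8.937 × 0.06092 L/cmH2O = 0.5444 s.
Fraction remaining at end-expiration = e^(−Te/τ) = e^(−1.28/0.5444) = 0.09525 → 9.525%.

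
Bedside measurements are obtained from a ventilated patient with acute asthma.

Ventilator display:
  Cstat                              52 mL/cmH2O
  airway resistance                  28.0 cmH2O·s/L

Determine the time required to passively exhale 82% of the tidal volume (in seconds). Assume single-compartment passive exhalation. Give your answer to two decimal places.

2.50

τ = R × C = 28.0 × 52 mL/cmH2O = 28.0 × 0.052 L/cmH2O = 1.456 s.
Exhaled fraction f = 1 − e^(−t/τ) → t = −τ·ln(1 − f) = −1.456·ln(0.18) = 2.497 s.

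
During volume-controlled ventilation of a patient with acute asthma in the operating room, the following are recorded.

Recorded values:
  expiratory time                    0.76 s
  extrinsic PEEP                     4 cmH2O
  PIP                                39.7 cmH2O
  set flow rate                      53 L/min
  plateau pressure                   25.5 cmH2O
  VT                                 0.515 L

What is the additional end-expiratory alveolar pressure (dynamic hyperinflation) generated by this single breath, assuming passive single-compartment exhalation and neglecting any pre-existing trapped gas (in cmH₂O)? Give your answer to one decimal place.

3.0

Flow: 53 L/min ÷ 60 = 0.8833 L/s.
R = (PIP − Pplat)/V̇ = (39.7 − 25.5) / 0.8833 = 14.2/0.8833 = 16.076 cmH2O·s/L.
C = Vt/(Pplat − PEEP) = 515.0 / (25.5 − 4) = 515.0/21.5 = 23.953 mL/cmH2O.
τ = R × C = 16.076 × 0.02395 L/cmH2O = 0.385 s.
Fraction remaining = e^(−Te/τ) = e^(−0.76/0.385) = 0.1389; trapped volume = 515.0 × 0.1389 = 71.534 mL.
Additional alveolar pressure from trapping ≈ V_trapped / C = 71.534 / 23.953 = 2.986 cmH2O.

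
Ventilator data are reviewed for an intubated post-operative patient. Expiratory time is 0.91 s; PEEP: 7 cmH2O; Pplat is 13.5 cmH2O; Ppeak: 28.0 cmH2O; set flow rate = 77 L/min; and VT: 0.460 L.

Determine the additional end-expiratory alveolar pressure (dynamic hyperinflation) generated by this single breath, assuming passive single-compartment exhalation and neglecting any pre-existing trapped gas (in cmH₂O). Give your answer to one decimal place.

2.1

Flow: 77 L/min ÷ 60 = 1.2833 L/s.
R = (PIP − Pplat)/V̇ = (28.0 − 13.5) / 1.2833 = 14.5/1.2833 = 11.299 cmH2O·s/L.
C = Vt/(Pplat − PEEP) = 460.0 / (13.5 − 7) = 460.0/6.5 = 70.769 mL/cmH2O.
τ = R × C = 11.299 × 0.07077 L/cmH2O = 0.7996 s.
Fraction remaining = e^(−Te/τ) = e^(−0.91/0.7996) = 0.3204; trapped volume = 460.0 × 0.3204 = 147.38 mL.
Additional alveolar pressure from trapping ≈ V_trapped / C = 147.38 / 70.769 = 2.083 cmH2O.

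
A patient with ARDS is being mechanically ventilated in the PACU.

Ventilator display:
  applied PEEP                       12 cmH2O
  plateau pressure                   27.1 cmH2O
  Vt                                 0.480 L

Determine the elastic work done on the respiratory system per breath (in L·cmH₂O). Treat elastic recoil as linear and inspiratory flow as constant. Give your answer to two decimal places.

3.62

Elastic work ≈ ½ × (Pplat − PEEP) × Vt = 0.5 × (27.1 − 12) × 0.480 L = 0.5 × 15.1 × 0.480 = 3.624 L·cmH2O.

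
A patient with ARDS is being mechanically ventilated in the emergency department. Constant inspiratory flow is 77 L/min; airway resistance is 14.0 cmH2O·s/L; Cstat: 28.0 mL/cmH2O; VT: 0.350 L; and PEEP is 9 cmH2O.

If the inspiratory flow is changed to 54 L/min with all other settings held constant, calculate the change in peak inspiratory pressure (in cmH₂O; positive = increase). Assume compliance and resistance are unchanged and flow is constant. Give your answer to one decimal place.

Flow: 77 L/min ÷ 60 = 1.2833 L/s.
New flow: 54 L/min ÷ 60 = 0.9 L/s.
PIP = Vt/C + R·V̇ + PEEP (constant-flow equation of motion).
Only the resistive term changes: ΔPIP = R × ΔV̇ = 14.0 × (0.9 − 1.2833) = 14.0 × -0.3833 = -5.366 cmH2O.

-5.4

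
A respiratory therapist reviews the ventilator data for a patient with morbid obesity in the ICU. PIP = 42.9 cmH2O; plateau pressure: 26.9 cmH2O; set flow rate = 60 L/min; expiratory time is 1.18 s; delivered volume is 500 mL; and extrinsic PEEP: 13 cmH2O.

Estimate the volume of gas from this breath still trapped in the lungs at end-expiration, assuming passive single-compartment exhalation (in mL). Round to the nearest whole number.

Flow: 60 L/min ÷ 60 = 1 L/s.
R = (PIP − Pplat)/V̇ = (42.9 − 26.9) / 1 = 16.0/1 = 16.0 cmH2O·s/L.
C = Vt/(Pplat − PEEP) = 500.0 / (26.9 − 13) = 500.0/13.9 = 35.971 mL/cmH2O.
τ = R × C = 16.0 × 0.03597 L/cmH2O = 0.5755 s.
Fraction remaining = e^(−Te/τ) = e^(−1.18/0.5755) = 0.1287.
Trapped volume = 500.0 × 0.1287 = 64.35 mL.

64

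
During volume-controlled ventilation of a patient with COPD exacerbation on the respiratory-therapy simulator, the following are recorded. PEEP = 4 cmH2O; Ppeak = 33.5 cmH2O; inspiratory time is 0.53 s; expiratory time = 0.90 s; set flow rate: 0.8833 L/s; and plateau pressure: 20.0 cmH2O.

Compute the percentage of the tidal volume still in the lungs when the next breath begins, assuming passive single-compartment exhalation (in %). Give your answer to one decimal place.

Vt = flow × Ti = 0.8833 L/s × 0.53 s × 1000 mL/L = 468.15 mL.
R = (PIP − Pplat)/V̇ = (33.5 − 20.0) / 0.8833 = 13.5/0.8833 = 15.284 cmH2O·s/L.
C = Vt/(Pplat − PEEP) = 468.15 / (20.0 − 4) = 468.15/16.0 = 29.259 mL/cmH2O.
τ = R × C = 15.284 × 0.02926 L/cmH2O = 0.4472 s.
Fraction remaining at end-expiration = e^(−Te/τ) = e^(−0.90/0.4472) = 0.1337 → 13.37%.

13.4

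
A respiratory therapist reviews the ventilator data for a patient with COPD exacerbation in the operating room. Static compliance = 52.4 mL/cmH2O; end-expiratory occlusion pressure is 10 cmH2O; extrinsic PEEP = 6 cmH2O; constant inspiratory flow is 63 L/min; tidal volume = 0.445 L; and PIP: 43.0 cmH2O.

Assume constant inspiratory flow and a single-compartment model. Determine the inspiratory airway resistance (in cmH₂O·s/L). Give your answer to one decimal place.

23.3

Flow: 63 L/min ÷ 60 = 1.05 L/s.
Total PEEP = 10 cmH2O (set 6 + intrinsic 4); this is the baseline alveolar pressure.
Equation of motion (constant flow): PIP = Vt/C + R·V̇ + PEEP.
R·V̇ = PIP − Vt/C − PEEP = 43.0 − 445/52.4 − 10 = 43.0 − 8.492 − 10 = 24.508 cmH2O.
R = 24.508 / 1.05 = 23.341 cmH2O·s/L.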